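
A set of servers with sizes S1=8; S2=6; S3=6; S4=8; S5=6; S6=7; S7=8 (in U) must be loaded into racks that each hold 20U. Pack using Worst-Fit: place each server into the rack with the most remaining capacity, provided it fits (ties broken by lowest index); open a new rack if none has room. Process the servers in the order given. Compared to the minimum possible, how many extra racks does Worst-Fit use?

Worst-Fit: [8,6,6] [8,6] [7,8] → 3 racks.
Total size 49U; any packing needs at least ⌈49/20⌉ = 3 racks.
So 3 is already optimal.

0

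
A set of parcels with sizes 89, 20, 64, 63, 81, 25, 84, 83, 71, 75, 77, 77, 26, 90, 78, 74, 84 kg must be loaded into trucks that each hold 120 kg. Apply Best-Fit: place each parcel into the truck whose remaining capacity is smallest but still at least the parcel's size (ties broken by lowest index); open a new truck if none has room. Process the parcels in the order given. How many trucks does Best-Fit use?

14

Put 89 kg in truck 1; 31 kg remain.
Put 20 kg in truck 1; 11 kg remain.
Put 64 kg in truck 2; 56 kg remain.
Put 63 kg in truck 3; 57 kg remain.
Put 81 kg in truck 4; 39 kg remain.
Put 25 kg in truck 4; 14 kg remain.
Put 84 kg in truck 5; 36 kg remain.
Put 83 kg in truck 6; 37 kg remain.
Put 71 kg in truck 7; 49 kg remain.
Put 75 kg in truck 8; 45 kg remain.
Put 77 kg in truck 9; 43 kg remain.
Put 77 kg in truck 10; 43 kg remain.
Put 26 kg in truck 5; 10 kg remain.
Put 90 kg in truck 11; 30 kg remain.
Put 78 kg in truck 12; 42 kg remain.
Put 74 kg in truck 13; 46 kg remain.
Put 84 kg in truck 14; 36 kg remain.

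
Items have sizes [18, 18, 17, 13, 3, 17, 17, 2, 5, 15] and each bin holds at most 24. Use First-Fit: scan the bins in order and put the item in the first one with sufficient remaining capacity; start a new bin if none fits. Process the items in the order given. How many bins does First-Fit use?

7

18 → bin 1 (remaining 6)
18 → bin 2 (remaining 6)
17 → bin 3 (remaining 7)
13 → bin 4 (remaining 11)
3 → bin 1 (remaining 3)
17 → bin 5 (remaining 7)
17 → bin 6 (remaining 7)
2 → bin 1 (remaining 1)
5 → bin 2 (remaining 1)
15 → bin 7 (remaining 9)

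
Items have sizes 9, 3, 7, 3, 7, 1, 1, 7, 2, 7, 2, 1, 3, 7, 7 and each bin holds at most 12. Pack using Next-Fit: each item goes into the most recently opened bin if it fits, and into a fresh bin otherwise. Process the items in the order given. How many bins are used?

Put 9 in bin 1; 3 remain.
Put 3 in bin 1; 0 remain.
Put 7 in bin 2; 5 remain.
Put 3 in bin 2; 2 remain.
Put 7 in bin 3; 5 remain.
Put 1 in bin 3; 4 remain.
Put 1 in bin 3; 3 remain.
Put 7 in bin 4; 5 remain.
Put 2 in bin 4; 3 remain.
Put 7 in bin 5; 5 remain.
Put 2 in bin 5; 3 remain.
Put 1 in bin 5; 2 remain.
Put 3 in bin 6; 9 remain.
Put 7 in bin 6; 2 remain.
Put 7 in bin 7; 5 remain.

7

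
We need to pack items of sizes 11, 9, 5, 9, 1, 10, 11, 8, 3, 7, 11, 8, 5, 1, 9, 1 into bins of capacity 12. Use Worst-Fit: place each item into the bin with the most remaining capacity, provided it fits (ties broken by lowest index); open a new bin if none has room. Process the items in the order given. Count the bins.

11 bins

11 → bin 1 (remaining 1)
9 → bin 2 (remaining 3)
5 → bin 3 (remaining 7)
9 → bin 4 (remaining 3)
1 → bin 3 (remaining 6)
10 → bin 5 (remaining 2)
11 → bin 6 (remaining 1)
8 → bin 7 (remaining 4)
3 → bin 3 (remaining 3)
7 → bin 8 (remaining 5)
11 → bin 9 (remaining 1)
8 → bin 10 (remaining 4)
5 → bin 8 (remaining 0)
1 → bin 7 (remaining 3)
9 → bin 11 (remaining 3)
1 → bin 10 (remaining 3)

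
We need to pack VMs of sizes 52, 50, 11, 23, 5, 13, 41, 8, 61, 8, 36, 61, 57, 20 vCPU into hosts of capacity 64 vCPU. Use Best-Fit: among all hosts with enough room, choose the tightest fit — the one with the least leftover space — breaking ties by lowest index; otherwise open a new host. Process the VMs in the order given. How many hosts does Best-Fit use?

52 vCPU → host 1 (remaining 12 vCPU)
50 vCPU → host 2 (remaining 14 vCPU)
11 vCPU → host 1 (remaining 1 vCPU)
23 vCPU → host 3 (remaining 41 vCPU)
5 vCPU → host 2 (remaining 9 vCPU)
13 vCPU → host 3 (remaining 28 vCPU)
41 vCPU → host 4 (remaining 23 vCPU)
8 vCPU → host 2 (remaining 1 vCPU)
61 vCPU → host 5 (remaining 3 vCPU)
8 vCPU → host 4 (remaining 15 vCPU)
36 vCPU → host 6 (remaining 28 vCPU)
61 vCPU → host 7 (remaining 3 vCPU)
57 vCPU → host 8 (remaining 7 vCPU)
20 vCPU → host 3 (remaining 8 vCPU)

8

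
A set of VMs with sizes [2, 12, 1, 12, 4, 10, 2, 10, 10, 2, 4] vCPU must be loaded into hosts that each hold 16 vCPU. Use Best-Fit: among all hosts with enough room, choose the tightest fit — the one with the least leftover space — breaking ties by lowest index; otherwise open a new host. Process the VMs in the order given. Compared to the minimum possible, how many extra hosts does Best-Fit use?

Best-Fit: [2,12,1] [12,4] [10,2,2] [10,4] [10] → 5 hosts.
Total size 69 vCPU; any packing needs at least ⌈69/16⌉ = 5 hosts.
So 5 is already optimal.

0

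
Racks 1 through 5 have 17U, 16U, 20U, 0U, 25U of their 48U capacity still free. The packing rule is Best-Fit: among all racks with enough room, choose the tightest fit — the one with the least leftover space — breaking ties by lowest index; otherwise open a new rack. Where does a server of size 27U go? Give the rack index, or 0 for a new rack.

0

No rack has ≥ 27U free, so a new rack is opened.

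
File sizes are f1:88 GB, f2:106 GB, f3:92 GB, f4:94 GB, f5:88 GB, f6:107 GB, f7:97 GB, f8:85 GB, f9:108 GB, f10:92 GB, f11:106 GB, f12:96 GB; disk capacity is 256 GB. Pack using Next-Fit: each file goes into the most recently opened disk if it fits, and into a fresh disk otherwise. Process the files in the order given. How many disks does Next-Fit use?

6

f1 (88 GB) → disk 1 (remaining 168 GB)
f2 (106 GB) → disk 1 (remaining 62 GB)
f3 (92 GB) → disk 2 (remaining 164 GB)
f4 (94 GB) → disk 2 (remaining 70 GB)
f5 (88 GB) → disk 3 (remaining 168 GB)
f6 (107 GB) → disk 3 (remaining 61 GB)
f7 (97 GB) → disk 4 (remaining 159 GB)
f8 (85 GB) → disk 4 (remaining 74 GB)
f9 (108 GB) → disk 5 (remaining 148 GB)
f10 (92 GB) → disk 5 (remaining 56 GB)
f11 (106 GB) → disk 6 (remaining 150 GB)
f12 (96 GB) → disk 6 (remaining 54 GB)
Final disks: [88,106] [92,94] [88,107] [97,85] [108,92] [106,96].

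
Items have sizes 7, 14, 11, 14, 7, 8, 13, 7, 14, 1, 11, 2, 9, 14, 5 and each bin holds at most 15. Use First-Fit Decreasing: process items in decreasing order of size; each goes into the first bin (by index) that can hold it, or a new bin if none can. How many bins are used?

Sorted descending: 14, 14, 14, 14, 13, 11, 11, 9, 8, 7, 7, 7, 5, 2, 1.
Put 14 in bin 1; 1 remain.
Put 14 in bin 2; 1 remain.
Put 14 in bin 3; 1 remain.
Put 14 in bin 4; 1 remain.
Put 13 in bin 5; 2 remain.
Put 11 in bin 6; 4 remain.
Put 11 in bin 7; 4 remain.
Put 9 in bin 8; 6 remain.
Put 8 in bin 9; 7 remain.
Put 7 in bin 9; 0 remain.
Put 7 in bin 10; 8 remain.
Put 7 in bin 10; 1 remain.
Put 5 in bin 8; 1 remain.
Put 2 in bin 5; 0 remain.
Put 1 in bin 1; 0 remain.
Final bins: [14,1] [14] [14] [14] [13,2] [11] [11] [9,5] [8,7] [7,7].

10 bins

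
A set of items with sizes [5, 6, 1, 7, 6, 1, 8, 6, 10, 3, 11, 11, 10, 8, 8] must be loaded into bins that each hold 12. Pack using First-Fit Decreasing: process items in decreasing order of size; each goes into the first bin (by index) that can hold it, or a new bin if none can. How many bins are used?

10 bins

Sorted descending: 11, 11, 10, 10, 8, 8, 8, 7, 6, 6, 6, 5, 3, 1, 1.
bin 1: place 11, 1 left
bin 2: place 11, 1 left
bin 3: place 10, 2 left
bin 4: place 10, 2 left
bin 5: place 8, 4 left
bin 6: place 8, 4 left
bin 7: place 8, 4 left
bin 8: place 7, 5 left
bin 9: place 6, 6 left
bin 9: place 6, 0 left
bin 10: place 6, 6 left
bin 8: place 5, 0 left
bin 5: place 3, 1 left
bin 1: place 1, 0 left
bin 2: place 1, 0 left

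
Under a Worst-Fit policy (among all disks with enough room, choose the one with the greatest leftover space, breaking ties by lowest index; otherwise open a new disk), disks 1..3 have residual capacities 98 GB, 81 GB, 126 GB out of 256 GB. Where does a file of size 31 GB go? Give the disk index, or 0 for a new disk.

3

Disks with room: disk 1 (98 GB), disk 2 (81 GB), disk 3 (126 GB).
Most room is disk 3 with 126 GB free.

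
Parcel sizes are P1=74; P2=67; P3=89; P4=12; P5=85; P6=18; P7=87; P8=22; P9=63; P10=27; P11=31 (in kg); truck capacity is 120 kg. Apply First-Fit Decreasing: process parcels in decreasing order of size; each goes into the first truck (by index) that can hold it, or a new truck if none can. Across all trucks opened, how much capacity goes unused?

145

Sorted descending: 89, 87, 85, 74, 67, 63, 31, 27, 22, 18, 12.
89 kg → truck 1 (remaining 31 kg)
87 kg → truck 2 (remaining 33 kg)
85 kg → truck 3 (remaining 35 kg)
74 kg → truck 4 (remaining 46 kg)
67 kg → truck 5 (remaining 53 kg)
63 kg → truck 6 (remaining 57 kg)
31 kg → truck 1 (remaining 0 kg)
27 kg → truck 2 (remaining 6 kg)
22 kg → truck 3 (remaining 13 kg)
18 kg → truck 4 (remaining 28 kg)
12 kg → truck 3 (remaining 1 kg)
6 trucks × 120 kg = 720 kg; used 575 kg; unused 145 kg.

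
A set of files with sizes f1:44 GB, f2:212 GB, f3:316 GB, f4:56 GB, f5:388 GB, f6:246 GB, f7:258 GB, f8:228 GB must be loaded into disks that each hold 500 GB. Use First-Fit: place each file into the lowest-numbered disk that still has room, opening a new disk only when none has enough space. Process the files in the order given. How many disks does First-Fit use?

f1 (44 GB) → disk 1 (remaining 456 GB)
f2 (212 GB) → disk 1 (remaining 244 GB)
f3 (316 GB) → disk 2 (remaining 184 GB)
f4 (56 GB) → disk 1 (remaining 188 GB)
f5 (388 GB) → disk 3 (remaining 112 GB)
f6 (246 GB) → disk 4 (remaining 254 GB)
f7 (258 GB) → disk 5 (remaining 242 GB)
f8 (228 GB) → disk 4 (remaining 26 GB)
Final disks: [44,212,56] [316] [388] [246,228] [258].

5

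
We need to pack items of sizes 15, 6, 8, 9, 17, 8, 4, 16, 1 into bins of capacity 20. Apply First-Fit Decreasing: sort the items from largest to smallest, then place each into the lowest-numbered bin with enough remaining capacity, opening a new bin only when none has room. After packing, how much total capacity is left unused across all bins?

16

Sorted descending: 17, 16, 15, 9, 8, 8, 6, 4, 1.
17 → bin 1 (remaining 3)
16 → bin 2 (remaining 4)
15 → bin 3 (remaining 5)
9 → bin 4 (remaining 11)
8 → bin 4 (remaining 3)
8 → bin 5 (remaining 12)
6 → bin 5 (remaining 6)
4 → bin 2 (remaining 0)
1 → bin 1 (remaining 2)
5 bins × 20 = 100; used 84; unused 16.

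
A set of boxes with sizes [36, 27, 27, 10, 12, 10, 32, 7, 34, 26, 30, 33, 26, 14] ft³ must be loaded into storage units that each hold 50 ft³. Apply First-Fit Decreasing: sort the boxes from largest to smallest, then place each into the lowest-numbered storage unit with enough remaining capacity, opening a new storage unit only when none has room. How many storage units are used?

9

Sorted descending: 36, 34, 33, 32, 30, 27, 27, 26, 26, 14, 12, 10, 10, 7.
Put 36 ft³ in storage unit 1; 14 ft³ remain.
Put 34 ft³ in storage unit 2; 16 ft³ remain.
Put 33 ft³ in storage unit 3; 17 ft³ remain.
Put 32 ft³ in storage unit 4; 18 ft³ remain.
Put 30 ft³ in storage unit 5; 20 ft³ remain.
Put 27 ft³ in storage unit 6; 23 ft³ remain.
Put 27 ft³ in storage unit 7; 23 ft³ remain.
Put 26 ft³ in storage unit 8; 24 ft³ remain.
Put 26 ft³ in storage unit 9; 24 ft³ remain.
Put 14 ft³ in storage unit 1; 0 ft³ remain.
Put 12 ft³ in storage unit 2; 4 ft³ remain.
Put 10 ft³ in storage unit 3; 7 ft³ remain.
Put 10 ft³ in storage unit 4; 8 ft³ remain.
Put 7 ft³ in storage unit 3; 0 ft³ remain.
Final storage units: [36,14] [34,12] [33,10,7] [32,10] [30] [27] [27] [26] [26].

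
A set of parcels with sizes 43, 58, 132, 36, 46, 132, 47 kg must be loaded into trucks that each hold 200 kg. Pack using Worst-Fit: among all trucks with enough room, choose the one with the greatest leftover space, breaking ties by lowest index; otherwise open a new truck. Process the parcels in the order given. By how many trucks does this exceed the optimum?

0

Worst-Fit: [43,58,36] [132,46] [132,47] → 3 trucks.
Total size 494 kg; any packing needs at least ⌈494/200⌉ = 3 trucks.
So 3 is already optimal.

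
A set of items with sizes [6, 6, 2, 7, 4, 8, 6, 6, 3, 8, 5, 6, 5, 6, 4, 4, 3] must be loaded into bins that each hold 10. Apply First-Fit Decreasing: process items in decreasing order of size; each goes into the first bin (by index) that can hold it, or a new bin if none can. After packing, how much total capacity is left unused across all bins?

Sorted descending: 8, 8, 7, 6, 6, 6, 6, 6, 6, 5, 5, 4, 4, 4, 3, 3, 2.
Put 8 in bin 1; 2 remain.
Put 8 in bin 2; 2 remain.
Put 7 in bin 3; 3 remain.
Put 6 in bin 4; 4 remain.
Put 6 in bin 5; 4 remain.
Put 6 in bin 6; 4 remain.
Put 6 in bin 7; 4 remain.
Put 6 in bin 8; 4 remain.
Put 6 in bin 9; 4 remain.
Put 5 in bin 10; 5 remain.
Put 5 in bin 10; 0 remain.
Put 4 in bin 4; 0 remain.
Put 4 in bin 5; 0 remain.
Put 4 in bin 6; 0 remain.
Put 3 in bin 3; 0 remain.
Put 3 in bin 7; 1 remain.
Put 2 in bin 1; 0 remain.
10 bins × 10 = 100; used 89; unused 11.

11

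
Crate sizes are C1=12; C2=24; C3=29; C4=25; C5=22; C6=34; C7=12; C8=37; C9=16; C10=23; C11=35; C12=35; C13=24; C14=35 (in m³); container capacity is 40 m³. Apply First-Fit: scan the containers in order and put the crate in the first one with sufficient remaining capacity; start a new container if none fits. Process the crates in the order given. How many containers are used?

11 containers

container 1: place C1 (12 m³), 28 m³ left
container 1: place C2 (24 m³), 4 m³ left
container 2: place C3 (29 m³), 11 m³ left
container 3: place C4 (25 m³), 15 m³ left
container 4: place C5 (22 m³), 18 m³ left
container 5: place C6 (34 m³), 6 m³ left
container 3: place C7 (12 m³), 3 m³ left
container 6: place C8 (37 m³), 3 m³ left
container 4: place C9 (16 m³), 2 m³ left
container 7: place C10 (23 m³), 17 m³ left
container 8: place C11 (35 m³), 5 m³ left
container 9: place C12 (35 m³), 5 m³ left
container 10: place C13 (24 m³), 16 m³ left
container 11: place C14 (35 m³), 5 m³ left
Final containers: [12,24] [29] [25,12] [22,16] [34] [37] [23] [35] [35] [24] [35].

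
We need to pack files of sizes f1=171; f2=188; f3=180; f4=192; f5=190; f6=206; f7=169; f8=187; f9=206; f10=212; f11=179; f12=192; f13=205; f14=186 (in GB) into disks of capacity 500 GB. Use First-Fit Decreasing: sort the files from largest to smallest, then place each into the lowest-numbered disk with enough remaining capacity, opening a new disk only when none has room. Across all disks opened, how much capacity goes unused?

837

Sorted descending: 212, 206, 206, 205, 192, 192, 190, 188, 187, 186, 180, 179, 171, 169.
disk 1: place 212 GB, 288 GB left
disk 1: place 206 GB, 82 GB left
disk 2: place 206 GB, 294 GB left
disk 2: place 205 GB, 89 GB left
disk 3: place 192 GB, 308 GB left
disk 3: place 192 GB, 116 GB left
disk 4: place 190 GB, 310 GB left
disk 4: place 188 GB, 122 GB left
disk 5: place 187 GB, 313 GB left
disk 5: place 186 GB, 127 GB left
disk 6: place 180 GB, 320 GB left
disk 6: place 179 GB, 141 GB left
disk 7: place 171 GB, 329 GB left
disk 7: place 169 GB, 160 GB left
7 disks × 500 GB = 3500 GB; used 2663 GB; unused 837 GB.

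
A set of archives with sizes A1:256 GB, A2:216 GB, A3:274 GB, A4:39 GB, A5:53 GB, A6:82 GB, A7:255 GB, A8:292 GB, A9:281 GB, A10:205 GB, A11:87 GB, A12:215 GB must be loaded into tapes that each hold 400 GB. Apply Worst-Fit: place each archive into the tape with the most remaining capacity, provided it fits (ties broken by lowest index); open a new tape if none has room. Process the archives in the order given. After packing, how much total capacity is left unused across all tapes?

945

Put A1 (256 GB) in tape 1; 144 GB remain.
Put A2 (216 GB) in tape 2; 184 GB remain.
Put A3 (274 GB) in tape 3; 126 GB remain.
Put A4 (39 GB) in tape 2; 145 GB remain.
Put A5 (53 GB) in tape 2; 92 GB remain.
Put A6 (82 GB) in tape 1; 62 GB remain.
Put A7 (255 GB) in tape 4; 145 GB remain.
Put A8 (292 GB) in tape 5; 108 GB remain.
Put A9 (281 GB) in tape 6; 119 GB remain.
Put A10 (205 GB) in tape 7; 195 GB remain.
Put A11 (87 GB) in tape 7; 108 GB remain.
Put A12 (215 GB) in tape 8; 185 GB remain.
8 tapes × 400 GB = 3200 GB; used 2255 GB; unused 945 GB.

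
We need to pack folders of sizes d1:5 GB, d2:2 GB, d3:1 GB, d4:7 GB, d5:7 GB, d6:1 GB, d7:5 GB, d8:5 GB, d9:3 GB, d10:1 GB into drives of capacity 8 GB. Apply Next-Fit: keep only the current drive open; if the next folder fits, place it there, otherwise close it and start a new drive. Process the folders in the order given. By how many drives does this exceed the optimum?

Next-Fit: [5,2,1] [7] [7,1] [5] [5,3] [1] → 6 drives.
Total size 37 GB; any packing needs at least ⌈37/8⌉ = 5 drives.
An optimal packing achieves that bound: [7,1] [7,1] [5,3] [5,2,1] [5] → 5 drives.
Excess: 6 − 5 = 1.

1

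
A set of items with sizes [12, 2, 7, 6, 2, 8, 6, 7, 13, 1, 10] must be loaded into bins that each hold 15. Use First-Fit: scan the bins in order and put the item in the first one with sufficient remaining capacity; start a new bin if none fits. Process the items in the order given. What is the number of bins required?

Put 12 in bin 1; 3 remain.
Put 2 in bin 1; 1 remain.
Put 7 in bin 2; 8 remain.
Put 6 in bin 2; 2 remain.
Put 2 in bin 2; 0 remain.
Put 8 in bin 3; 7 remain.
Put 6 in bin 3; 1 remain.
Put 7 in bin 4; 8 remain.
Put 13 in bin 5; 2 remain.
Put 1 in bin 1; 0 remain.
Put 10 in bin 6; 5 remain.
Final bins: [12,2,1] [7,6,2] [8,6] [7] [13] [10].

6 bins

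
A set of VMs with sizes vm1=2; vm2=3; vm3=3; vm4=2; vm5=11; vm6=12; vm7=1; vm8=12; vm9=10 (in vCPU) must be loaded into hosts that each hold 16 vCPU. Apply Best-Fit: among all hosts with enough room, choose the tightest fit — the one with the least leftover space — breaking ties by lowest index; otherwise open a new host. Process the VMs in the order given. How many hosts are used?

host 1: place vm1 (2 vCPU), 14 vCPU left
host 1: place vm2 (3 vCPU), 11 vCPU left
host 1: place vm3 (3 vCPU), 8 vCPU left
host 1: place vm4 (2 vCPU), 6 vCPU left
host 2: place vm5 (11 vCPU), 5 vCPU left
host 3: place vm6 (12 vCPU), 4 vCPU left
host 3: place vm7 (1 vCPU), 3 vCPU left
host 4: place vm8 (12 vCPU), 4 vCPU left
host 5: place vm9 (10 vCPU), 6 vCPU left
Final hosts: [2,3,3,2] [11] [12,1] [12] [10].

5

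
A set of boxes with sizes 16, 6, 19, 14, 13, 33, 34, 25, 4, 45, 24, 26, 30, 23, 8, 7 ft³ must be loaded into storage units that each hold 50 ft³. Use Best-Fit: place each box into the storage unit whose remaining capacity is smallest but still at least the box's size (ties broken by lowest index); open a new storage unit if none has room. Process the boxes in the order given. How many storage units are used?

8

storage unit 1: place 16 ft³, 34 ft³ left
storage unit 1: place 6 ft³, 28 ft³ left
storage unit 1: place 19 ft³, 9 ft³ left
storage unit 2: place 14 ft³, 36 ft³ left
storage unit 2: place 13 ft³, 23 ft³ left
storage unit 3: place 33 ft³, 17 ft³ left
storage unit 4: place 34 ft³, 16 ft³ left
storage unit 5: place 25 ft³, 25 ft³ left
storage unit 1: place 4 ft³, 5 ft³ left
storage unit 6: place 45 ft³, 5 ft³ left
storage unit 5: place 24 ft³, 1 ft³ left
storage unit 7: place 26 ft³, 24 ft³ left
storage unit 8: place 30 ft³, 20 ft³ left
storage unit 2: place 23 ft³, 0 ft³ left
storage unit 4: place 8 ft³, 8 ft³ left
storage unit 4: place 7 ft³, 1 ft³ left
Final storage units: [16,6,19,4] [14,13,23] [33] [34,8,7] [25,24] [45] [26] [30].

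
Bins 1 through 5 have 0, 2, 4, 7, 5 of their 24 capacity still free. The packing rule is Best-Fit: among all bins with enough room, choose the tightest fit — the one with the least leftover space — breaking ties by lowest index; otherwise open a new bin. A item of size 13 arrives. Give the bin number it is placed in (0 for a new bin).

0

No bin has ≥ 13 free, so a new bin is opened.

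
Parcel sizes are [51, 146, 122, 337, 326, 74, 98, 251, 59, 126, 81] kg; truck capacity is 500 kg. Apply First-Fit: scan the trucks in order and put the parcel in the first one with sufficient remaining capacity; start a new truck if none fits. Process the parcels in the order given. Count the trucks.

Put 51 kg in truck 1; 449 kg remain.
Put 146 kg in truck 1; 303 kg remain.
Put 122 kg in truck 1; 181 kg remain.
Put 337 kg in truck 2; 163 kg remain.
Put 326 kg in truck 3; 174 kg remain.
Put 74 kg in truck 1; 107 kg remain.
Put 98 kg in truck 1; 9 kg remain.
Put 251 kg in truck 4; 249 kg remain.
Put 59 kg in truck 2; 104 kg remain.
Put 126 kg in truck 3; 48 kg remain.
Put 81 kg in truck 2; 23 kg remain.

4 trucks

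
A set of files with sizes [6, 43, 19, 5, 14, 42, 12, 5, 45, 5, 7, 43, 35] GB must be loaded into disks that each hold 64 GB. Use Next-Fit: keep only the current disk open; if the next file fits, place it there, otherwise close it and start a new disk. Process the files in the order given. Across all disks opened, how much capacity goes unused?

103

Put 6 GB in disk 1; 58 GB remain.
Put 43 GB in disk 1; 15 GB remain.
Put 19 GB in disk 2; 45 GB remain.
Put 5 GB in disk 2; 40 GB remain.
Put 14 GB in disk 2; 26 GB remain.
Put 42 GB in disk 3; 22 GB remain.
Put 12 GB in disk 3; 10 GB remain.
Put 5 GB in disk 3; 5 GB remain.
Put 45 GB in disk 4; 19 GB remain.
Put 5 GB in disk 4; 14 GB remain.
Put 7 GB in disk 4; 7 GB remain.
Put 43 GB in disk 5; 21 GB remain.
Put 35 GB in disk 6; 29 GB remain.
6 disks × 64 GB = 384 GB; used 281 GB; unused 103 GB.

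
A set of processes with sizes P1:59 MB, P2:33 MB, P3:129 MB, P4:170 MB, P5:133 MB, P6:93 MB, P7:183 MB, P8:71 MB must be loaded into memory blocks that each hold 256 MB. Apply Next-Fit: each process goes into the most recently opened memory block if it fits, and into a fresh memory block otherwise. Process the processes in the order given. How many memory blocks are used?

4

P1 (59 MB) → memory block 1 (remaining 197 MB)
P2 (33 MB) → memory block 1 (remaining 164 MB)
P3 (129 MB) → memory block 1 (remaining 35 MB)
P4 (170 MB) → memory block 2 (remaining 86 MB)
P5 (133 MB) → memory block 3 (remaining 123 MB)
P6 (93 MB) → memory block 3 (remaining 30 MB)
P7 (183 MB) → memory block 4 (remaining 73 MB)
P8 (71 MB) → memory block 4 (remaining 2 MB)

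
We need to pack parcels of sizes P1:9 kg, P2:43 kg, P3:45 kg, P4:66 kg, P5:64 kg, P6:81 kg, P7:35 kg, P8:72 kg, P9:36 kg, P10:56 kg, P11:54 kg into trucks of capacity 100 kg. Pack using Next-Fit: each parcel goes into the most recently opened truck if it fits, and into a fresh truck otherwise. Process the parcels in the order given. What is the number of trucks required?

8 trucks

Put P1 (9 kg) in truck 1; 91 kg remain.
Put P2 (43 kg) in truck 1; 48 kg remain.
Put P3 (45 kg) in truck 1; 3 kg remain.
Put P4 (66 kg) in truck 2; 34 kg remain.
Put P5 (64 kg) in truck 3; 36 kg remain.
Put P6 (81 kg) in truck 4; 19 kg remain.
Put P7 (35 kg) in truck 5; 65 kg remain.
Put P8 (72 kg) in truck 6; 28 kg remain.
Put P9 (36 kg) in truck 7; 64 kg remain.
Put P10 (56 kg) in truck 7; 8 kg remain.
Put P11 (54 kg) in truck 8; 46 kg remain.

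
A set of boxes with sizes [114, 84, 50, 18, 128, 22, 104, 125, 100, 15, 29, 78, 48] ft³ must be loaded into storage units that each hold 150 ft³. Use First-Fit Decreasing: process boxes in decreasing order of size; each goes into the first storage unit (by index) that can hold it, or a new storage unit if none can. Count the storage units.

7 storage units

Sorted descending: 128, 125, 114, 104, 100, 84, 78, 50, 48, 29, 22, 18, 15.
128 ft³ → storage unit 1 (remaining 22 ft³)
125 ft³ → storage unit 2 (remaining 25 ft³)
114 ft³ → storage unit 3 (remaining 36 ft³)
104 ft³ → storage unit 4 (remaining 46 ft³)
100 ft³ → storage unit 5 (remaining 50 ft³)
84 ft³ → storage unit 6 (remaining 66 ft³)
78 ft³ → storage unit 7 (remaining 72 ft³)
50 ft³ → storage unit 5 (remaining 0 ft³)
48 ft³ → storage unit 6 (remaining 18 ft³)
29 ft³ → storage unit 3 (remaining 7 ft³)
22 ft³ → storage unit 1 (remaining 0 ft³)
18 ft³ → storage unit 2 (remaining 7 ft³)
15 ft³ → storage unit 4 (remaining 31 ft³)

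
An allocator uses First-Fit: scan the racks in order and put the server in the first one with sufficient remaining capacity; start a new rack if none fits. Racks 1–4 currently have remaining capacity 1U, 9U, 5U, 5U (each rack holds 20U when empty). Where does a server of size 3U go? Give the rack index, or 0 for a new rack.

Racks with room: rack 2 (9U), rack 3 (5U), rack 4 (5U).
The first with room is rack 2.

2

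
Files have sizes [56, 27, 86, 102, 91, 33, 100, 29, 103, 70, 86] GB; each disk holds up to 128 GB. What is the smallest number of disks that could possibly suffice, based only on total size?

7

Total size = 56 + 27 + 86 + 102 + 91 + 33 + 100 + 29 + 103 + 70 + 86 = 783 GB.
⌈783 / 128⌉ = 7.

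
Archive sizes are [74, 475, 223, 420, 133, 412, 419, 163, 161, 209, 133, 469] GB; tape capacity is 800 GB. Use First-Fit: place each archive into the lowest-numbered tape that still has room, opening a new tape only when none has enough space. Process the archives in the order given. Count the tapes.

Put 74 GB in tape 1; 726 GB remain.
Put 475 GB in tape 1; 251 GB remain.
Put 223 GB in tape 1; 28 GB remain.
Put 420 GB in tape 2; 380 GB remain.
Put 133 GB in tape 2; 247 GB remain.
Put 412 GB in tape 3; 388 GB remain.
Put 419 GB in tape 4; 381 GB remain.
Put 163 GB in tape 2; 84 GB remain.
Put 161 GB in tape 3; 227 GB remain.
Put 209 GB in tape 3; 18 GB remain.
Put 133 GB in tape 4; 248 GB remain.
Put 469 GB in tape 5; 331 GB remain.

5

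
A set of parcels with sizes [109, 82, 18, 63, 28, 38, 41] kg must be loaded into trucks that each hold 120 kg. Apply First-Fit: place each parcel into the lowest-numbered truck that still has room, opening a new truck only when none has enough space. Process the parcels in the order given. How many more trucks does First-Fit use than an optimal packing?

First-Fit: [109] [82,18] [63,28] [38,41] → 4 trucks.
Total size 379 kg; any packing needs at least ⌈379/120⌉ = 4 trucks.
So 4 is already optimal.

0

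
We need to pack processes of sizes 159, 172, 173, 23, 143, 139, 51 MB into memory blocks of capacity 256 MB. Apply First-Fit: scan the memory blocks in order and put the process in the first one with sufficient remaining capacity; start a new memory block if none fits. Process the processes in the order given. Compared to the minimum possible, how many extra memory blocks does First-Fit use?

First-Fit: [159,23,51] [172] [173] [143] [139] → 5 memory blocks.
5 processes exceed 128 MB (half the capacity), and no two of those can share a memory block, so at least 5 memory blocks are needed.
So 5 is already optimal.

0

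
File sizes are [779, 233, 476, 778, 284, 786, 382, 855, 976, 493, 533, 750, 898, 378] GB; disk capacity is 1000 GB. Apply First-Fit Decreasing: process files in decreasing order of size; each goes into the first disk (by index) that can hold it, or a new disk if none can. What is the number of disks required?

10 disks

Sorted descending: 976, 898, 855, 786, 779, 778, 750, 533, 493, 476, 382, 378, 284, 233.
976 GB → disk 1 (remaining 24 GB)
898 GB → disk 2 (remaining 102 GB)
855 GB → disk 3 (remaining 145 GB)
786 GB → disk 4 (remaining 214 GB)
779 GB → disk 5 (remaining 221 GB)
778 GB → disk 6 (remaining 222 GB)
750 GB → disk 7 (remaining 250 GB)
533 GB → disk 8 (remaining 467 GB)
493 GB → disk 9 (remaining 507 GB)
476 GB → disk 9 (remaining 31 GB)
382 GB → disk 8 (remaining 85 GB)
378 GB → disk 10 (remaining 622 GB)
284 GB → disk 10 (remaining 338 GB)
233 GB → disk 7 (remaining 17 GB)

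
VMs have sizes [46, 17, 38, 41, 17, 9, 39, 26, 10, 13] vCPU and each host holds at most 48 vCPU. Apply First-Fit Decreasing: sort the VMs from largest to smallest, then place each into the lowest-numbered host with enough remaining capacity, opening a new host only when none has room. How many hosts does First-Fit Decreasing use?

Sorted descending: 46, 41, 39, 38, 26, 17, 17, 13, 10, 9.
Put 46 vCPU in host 1; 2 vCPU remain.
Put 41 vCPU in host 2; 7 vCPU remain.
Put 39 vCPU in host 3; 9 vCPU remain.
Put 38 vCPU in host 4; 10 vCPU remain.
Put 26 vCPU in host 5; 22 vCPU remain.
Put 17 vCPU in host 5; 5 vCPU remain.
Put 17 vCPU in host 6; 31 vCPU remain.
Put 13 vCPU in host 6; 18 vCPU remain.
Put 10 vCPU in host 4; 0 vCPU remain.
Put 9 vCPU in host 3; 0 vCPU remain.
Final hosts: [46] [41] [39,9] [38,10] [26,17] [17,13].

6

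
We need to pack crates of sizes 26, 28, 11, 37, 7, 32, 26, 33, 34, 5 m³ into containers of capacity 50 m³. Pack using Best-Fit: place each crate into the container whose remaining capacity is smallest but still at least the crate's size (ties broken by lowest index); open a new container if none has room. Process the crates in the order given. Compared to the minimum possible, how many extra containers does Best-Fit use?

0

Best-Fit: [26] [28,11,7] [37,5] [32] [26] [33] [34] → 7 containers.
7 crates exceed 25 m³ (half the capacity), and no two of those can share a container, so at least 7 containers are needed.
So 7 is already optimal.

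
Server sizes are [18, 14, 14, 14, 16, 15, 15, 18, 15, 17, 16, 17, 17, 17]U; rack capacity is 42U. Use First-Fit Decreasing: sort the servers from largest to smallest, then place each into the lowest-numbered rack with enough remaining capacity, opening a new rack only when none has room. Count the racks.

Sorted descending: 18, 18, 17, 17, 17, 17, 16, 16, 15, 15, 15, 14, 14, 14.
18U → rack 1 (remaining 24U)
18U → rack 1 (remaining 6U)
17U → rack 2 (remaining 25U)
17U → rack 2 (remaining 8U)
17U → rack 3 (remaining 25U)
17U → rack 3 (remaining 8U)
16U → rack 4 (remaining 26U)
16U → rack 4 (remaining 10U)
15U → rack 5 (remaining 27U)
15U → rack 5 (remaining 12U)
15U → rack 6 (remaining 27U)
14U → rack 6 (remaining 13U)
14U → rack 7 (remaining 28U)
14U → rack 7 (remaining 14U)
Final racks: [18,18] [17,17] [17,17] [16,16] [15,15] [15,14] [14,14].

7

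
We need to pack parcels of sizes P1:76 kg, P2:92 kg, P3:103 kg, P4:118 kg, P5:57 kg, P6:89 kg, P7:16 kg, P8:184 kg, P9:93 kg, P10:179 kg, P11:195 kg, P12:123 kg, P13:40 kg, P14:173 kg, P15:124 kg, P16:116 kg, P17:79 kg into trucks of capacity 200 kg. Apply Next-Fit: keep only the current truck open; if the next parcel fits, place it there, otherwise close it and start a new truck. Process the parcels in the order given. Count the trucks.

Put P1 (76 kg) in truck 1; 124 kg remain.
Put P2 (92 kg) in truck 1; 32 kg remain.
Put P3 (103 kg) in truck 2; 97 kg remain.
Put P4 (118 kg) in truck 3; 82 kg remain.
Put P5 (57 kg) in truck 3; 25 kg remain.
Put P6 (89 kg) in truck 4; 111 kg remain.
Put P7 (16 kg) in truck 4; 95 kg remain.
Put P8 (184 kg) in truck 5; 16 kg remain.
Put P9 (93 kg) in truck 6; 107 kg remain.
Put P10 (179 kg) in truck 7; 21 kg remain.
Put P11 (195 kg) in truck 8; 5 kg remain.
Put P12 (123 kg) in truck 9; 77 kg remain.
Put P13 (40 kg) in truck 9; 37 kg remain.
Put P14 (173 kg) in truck 10; 27 kg remain.
Put P15 (124 kg) in truck 11; 76 kg remain.
Put P16 (116 kg) in truck 12; 84 kg remain.
Put P17 (79 kg) in truck 12; 5 kg remain.
Final trucks: [76,92] [103] [118,57] [89,16] [184] [93] [179] [195] [123,40] [173] [124] [116,79].

12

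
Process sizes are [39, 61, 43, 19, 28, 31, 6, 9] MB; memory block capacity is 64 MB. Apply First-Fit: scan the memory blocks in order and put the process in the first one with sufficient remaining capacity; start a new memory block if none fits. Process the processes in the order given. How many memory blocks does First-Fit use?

4

Put 39 MB in memory block 1; 25 MB remain.
Put 61 MB in memory block 2; 3 MB remain.
Put 43 MB in memory block 3; 21 MB remain.
Put 19 MB in memory block 1; 6 MB remain.
Put 28 MB in memory block 4; 36 MB remain.
Put 31 MB in memory block 4; 5 MB remain.
Put 6 MB in memory block 1; 0 MB remain.
Put 9 MB in memory block 3; 12 MB remain.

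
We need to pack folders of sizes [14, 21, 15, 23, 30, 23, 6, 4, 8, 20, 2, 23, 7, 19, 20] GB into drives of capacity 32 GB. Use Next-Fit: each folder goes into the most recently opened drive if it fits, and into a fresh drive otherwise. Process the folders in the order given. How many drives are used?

10

14 GB → drive 1 (remaining 18 GB)
21 GB → drive 2 (remaining 11 GB)
15 GB → drive 3 (remaining 17 GB)
23 GB → drive 4 (remaining 9 GB)
30 GB → drive 5 (remaining 2 GB)
23 GB → drive 6 (remaining 9 GB)
6 GB → drive 6 (remaining 3 GB)
4 GB → drive 7 (remaining 28 GB)
8 GB → drive 7 (remaining 20 GB)
20 GB → drive 7 (remaining 0 GB)
2 GB → drive 8 (remaining 30 GB)
23 GB → drive 8 (remaining 7 GB)
7 GB → drive 8 (remaining 0 GB)
19 GB → drive 9 (remaining 13 GB)
20 GB → drive 10 (remaining 12 GB)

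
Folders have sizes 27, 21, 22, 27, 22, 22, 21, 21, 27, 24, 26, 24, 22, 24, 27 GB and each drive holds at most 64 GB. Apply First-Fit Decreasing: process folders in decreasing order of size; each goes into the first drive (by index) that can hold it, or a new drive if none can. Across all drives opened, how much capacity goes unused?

Sorted descending: 27, 27, 27, 27, 26, 24, 24, 24, 22, 22, 22, 22, 21, 21, 21.
drive 1: place 27 GB, 37 GB left
drive 1: place 27 GB, 10 GB left
drive 2: place 27 GB, 37 GB left
drive 2: place 27 GB, 10 GB left
drive 3: place 26 GB, 38 GB left
drive 3: place 24 GB, 14 GB left
drive 4: place 24 GB, 40 GB left
drive 4: place 24 GB, 16 GB left
drive 5: place 22 GB, 42 GB left
drive 5: place 22 GB, 20 GB left
drive 6: place 22 GB, 42 GB left
drive 6: place 22 GB, 20 GB left
drive 7: place 21 GB, 43 GB left
drive 7: place 21 GB, 22 GB left
drive 7: place 21 GB, 1 GB left
7 drives × 64 GB = 448 GB; used 357 GB; unused 91 GB.

91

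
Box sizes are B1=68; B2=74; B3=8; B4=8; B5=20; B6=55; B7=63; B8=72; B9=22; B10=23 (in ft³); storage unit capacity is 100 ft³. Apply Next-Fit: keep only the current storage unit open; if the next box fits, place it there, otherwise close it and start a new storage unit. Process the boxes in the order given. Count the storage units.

6

B1 (68 ft³) → storage unit 1 (remaining 32 ft³)
B2 (74 ft³) → storage unit 2 (remaining 26 ft³)
B3 (8 ft³) → storage unit 2 (remaining 18 ft³)
B4 (8 ft³) → storage unit 2 (remaining 10 ft³)
B5 (20 ft³) → storage unit 3 (remaining 80 ft³)
B6 (55 ft³) → storage unit 3 (remaining 25 ft³)
B7 (63 ft³) → storage unit 4 (remaining 37 ft³)
B8 (72 ft³) → storage unit 5 (remaining 28 ft³)
B9 (22 ft³) → storage unit 5 (remaining 6 ft³)
B10 (23 ft³) → storage unit 6 (remaining 77 ft³)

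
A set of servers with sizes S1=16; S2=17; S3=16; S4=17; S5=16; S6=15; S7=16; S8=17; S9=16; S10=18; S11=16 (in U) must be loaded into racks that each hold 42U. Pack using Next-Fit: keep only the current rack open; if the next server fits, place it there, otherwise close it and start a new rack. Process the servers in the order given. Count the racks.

6

rack 1: place S1 (16U), 26U left
rack 1: place S2 (17U), 9U left
rack 2: place S3 (16U), 26U left
rack 2: place S4 (17U), 9U left
rack 3: place S5 (16U), 26U left
rack 3: place S6 (15U), 11U left
rack 4: place S7 (16U), 26U left
rack 4: place S8 (17U), 9U left
rack 5: place S9 (16U), 26U left
rack 5: place S10 (18U), 8U left
rack 6: place S11 (16U), 26U left
Final racks: [16,17] [16,17] [16,15] [16,17] [16,18] [16].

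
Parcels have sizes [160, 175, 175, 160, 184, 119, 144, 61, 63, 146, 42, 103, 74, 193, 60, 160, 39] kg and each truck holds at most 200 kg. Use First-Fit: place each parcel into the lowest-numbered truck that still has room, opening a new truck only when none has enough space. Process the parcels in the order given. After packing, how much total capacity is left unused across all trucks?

160 kg → truck 1 (remaining 40 kg)
175 kg → truck 2 (remaining 25 kg)
175 kg → truck 3 (remaining 25 kg)
160 kg → truck 4 (remaining 40 kg)
184 kg → truck 5 (remaining 16 kg)
119 kg → truck 6 (remaining 81 kg)
144 kg → truck 7 (remaining 56 kg)
61 kg → truck 6 (remaining 20 kg)
63 kg → truck 8 (remaining 137 kg)
146 kg → truck 9 (remaining 54 kg)
42 kg → truck 7 (remaining 14 kg)
103 kg → truck 8 (remaining 34 kg)
74 kg → truck 10 (remaining 126 kg)
193 kg → truck 11 (remaining 7 kg)
60 kg → truck 10 (remaining 66 kg)
160 kg → truck 12 (remaining 40 kg)
39 kg → truck 1 (remaining 1 kg)
12 trucks × 200 kg = 2400 kg; used 2058 kg; unused 342 kg.

342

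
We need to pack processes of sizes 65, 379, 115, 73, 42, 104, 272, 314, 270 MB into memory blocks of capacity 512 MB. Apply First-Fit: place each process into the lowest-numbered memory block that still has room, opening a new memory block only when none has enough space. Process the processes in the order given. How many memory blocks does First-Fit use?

Put 65 MB in memory block 1; 447 MB remain.
Put 379 MB in memory block 1; 68 MB remain.
Put 115 MB in memory block 2; 397 MB remain.
Put 73 MB in memory block 2; 324 MB remain.
Put 42 MB in memory block 1; 26 MB remain.
Put 104 MB in memory block 2; 220 MB remain.
Put 272 MB in memory block 3; 240 MB remain.
Put 314 MB in memory block 4; 198 MB remain.
Put 270 MB in memory block 5; 242 MB remain.
Final memory blocks: [65,379,42] [115,73,104] [272] [314] [270].

5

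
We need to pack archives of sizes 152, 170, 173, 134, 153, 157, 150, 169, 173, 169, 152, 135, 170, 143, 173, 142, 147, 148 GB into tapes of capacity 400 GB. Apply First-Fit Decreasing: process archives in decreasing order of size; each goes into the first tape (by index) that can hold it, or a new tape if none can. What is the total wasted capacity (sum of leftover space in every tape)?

790

Sorted descending: 173, 173, 173, 170, 170, 169, 169, 157, 153, 152, 152, 150, 148, 147, 143, 142, 135, 134.
tape 1: place 173 GB, 227 GB left
tape 1: place 173 GB, 54 GB left
tape 2: place 173 GB, 227 GB left
tape 2: place 170 GB, 57 GB left
tape 3: place 170 GB, 230 GB left
tape 3: place 169 GB, 61 GB left
tape 4: place 169 GB, 231 GB left
tape 4: place 157 GB, 74 GB left
tape 5: place 153 GB, 247 GB left
tape 5: place 152 GB, 95 GB left
tape 6: place 152 GB, 248 GB left
tape 6: place 150 GB, 98 GB left
tape 7: place 148 GB, 252 GB left
tape 7: place 147 GB, 105 GB left
tape 8: place 143 GB, 257 GB left
tape 8: place 142 GB, 115 GB left
tape 9: place 135 GB, 265 GB left
tape 9: place 134 GB, 131 GB left
9 tapes × 400 GB = 3600 GB; used 2810 GB; unused 790 GB.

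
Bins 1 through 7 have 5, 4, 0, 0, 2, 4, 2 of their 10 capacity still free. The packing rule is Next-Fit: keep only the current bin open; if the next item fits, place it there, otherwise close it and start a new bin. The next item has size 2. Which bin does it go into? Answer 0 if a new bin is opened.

7

Next-Fit only looks at bin 7, which has 2 free.
2 fits there.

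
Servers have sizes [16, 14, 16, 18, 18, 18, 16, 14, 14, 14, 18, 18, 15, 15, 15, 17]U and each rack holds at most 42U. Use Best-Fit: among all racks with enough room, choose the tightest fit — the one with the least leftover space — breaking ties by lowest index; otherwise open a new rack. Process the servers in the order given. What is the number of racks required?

8

rack 1: place 16U, 26U left
rack 1: place 14U, 12U left
rack 2: place 16U, 26U left
rack 2: place 18U, 8U left
rack 3: place 18U, 24U left
rack 3: place 18U, 6U left
rack 4: place 16U, 26U left
rack 4: place 14U, 12U left
rack 5: place 14U, 28U left
rack 5: place 14U, 14U left
rack 6: place 18U, 24U left
rack 6: place 18U, 6U left
rack 7: place 15U, 27U left
rack 7: place 15U, 12U left
rack 8: place 15U, 27U left
rack 8: place 17U, 10U left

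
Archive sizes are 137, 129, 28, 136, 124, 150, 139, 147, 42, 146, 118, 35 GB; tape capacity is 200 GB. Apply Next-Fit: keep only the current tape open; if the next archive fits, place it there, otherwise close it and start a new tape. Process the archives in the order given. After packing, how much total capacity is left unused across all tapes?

137 GB → tape 1 (remaining 63 GB)
129 GB → tape 2 (remaining 71 GB)
28 GB → tape 2 (remaining 43 GB)
136 GB → tape 3 (remaining 64 GB)
124 GB → tape 4 (remaining 76 GB)
150 GB → tape 5 (remaining 50 GB)
139 GB → tape 6 (remaining 61 GB)
147 GB → tape 7 (remaining 53 GB)
42 GB → tape 7 (remaining 11 GB)
146 GB → tape 8 (remaining 54 GB)
118 GB → tape 9 (remaining 82 GB)
35 GB → tape 9 (remaining 47 GB)
9 tapes × 200 GB = 1800 GB; used 1331 GB; unused 469 GB.

469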